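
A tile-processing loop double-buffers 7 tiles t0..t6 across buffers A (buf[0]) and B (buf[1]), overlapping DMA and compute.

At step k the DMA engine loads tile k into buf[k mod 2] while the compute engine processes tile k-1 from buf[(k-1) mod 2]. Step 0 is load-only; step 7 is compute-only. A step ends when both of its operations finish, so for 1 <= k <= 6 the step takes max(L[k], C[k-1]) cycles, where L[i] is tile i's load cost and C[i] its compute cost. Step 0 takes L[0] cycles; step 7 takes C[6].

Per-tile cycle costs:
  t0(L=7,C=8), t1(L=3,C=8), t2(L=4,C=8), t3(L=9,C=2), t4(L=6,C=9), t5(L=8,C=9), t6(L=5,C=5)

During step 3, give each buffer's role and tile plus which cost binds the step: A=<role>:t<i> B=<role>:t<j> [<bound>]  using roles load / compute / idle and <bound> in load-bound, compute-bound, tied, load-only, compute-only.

  0. 7=7c; end=7; A:t0 B:-
  1. max(3,8)=8c; end=15; A:t0 B:t1
  2. max(4,8)=8c; end=23; A:t2 B:t1
  3. max(9,8)=9c; end=32; A:t2 B:t3
  4. max(6,2)=6c; end=38; A:t4 B:t3
  5. max(8,9)=9c; end=47; A:t4 B:t5
  6. max(5,9)=9c; end=56; A:t6 B:t5
  7. 5=5c; end=61; A:t6 B:t5

step 3: A=compute:t2 B=load:t3 [load-bound]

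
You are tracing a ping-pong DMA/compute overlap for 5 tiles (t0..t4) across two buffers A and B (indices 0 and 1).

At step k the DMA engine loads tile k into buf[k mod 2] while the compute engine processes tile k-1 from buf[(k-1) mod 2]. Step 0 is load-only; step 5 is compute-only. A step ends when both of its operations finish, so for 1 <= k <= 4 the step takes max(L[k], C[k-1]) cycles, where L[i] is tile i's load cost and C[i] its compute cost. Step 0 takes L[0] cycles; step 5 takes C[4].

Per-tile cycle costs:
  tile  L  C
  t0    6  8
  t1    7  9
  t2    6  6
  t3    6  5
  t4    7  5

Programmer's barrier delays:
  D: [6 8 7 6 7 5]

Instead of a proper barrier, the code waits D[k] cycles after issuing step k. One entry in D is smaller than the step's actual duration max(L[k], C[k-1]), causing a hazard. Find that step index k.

[0] required=L[0]=6=6 vs D=6 ok
[1] required=max(L[1]=7,C[0]=8)=8 vs D=8 ok
[2] required=max(L[2]=6,C[1]=9)=9 vs D=7 SHORT
[3] required=max(L[3]=6,C[2]=6)=6 vs D=6 ok
[4] required=max(L[4]=7,C[3]=5)=7 vs D=7 ok
[5] required=C[4]=5=5 vs D=5 ok

hazard at step 2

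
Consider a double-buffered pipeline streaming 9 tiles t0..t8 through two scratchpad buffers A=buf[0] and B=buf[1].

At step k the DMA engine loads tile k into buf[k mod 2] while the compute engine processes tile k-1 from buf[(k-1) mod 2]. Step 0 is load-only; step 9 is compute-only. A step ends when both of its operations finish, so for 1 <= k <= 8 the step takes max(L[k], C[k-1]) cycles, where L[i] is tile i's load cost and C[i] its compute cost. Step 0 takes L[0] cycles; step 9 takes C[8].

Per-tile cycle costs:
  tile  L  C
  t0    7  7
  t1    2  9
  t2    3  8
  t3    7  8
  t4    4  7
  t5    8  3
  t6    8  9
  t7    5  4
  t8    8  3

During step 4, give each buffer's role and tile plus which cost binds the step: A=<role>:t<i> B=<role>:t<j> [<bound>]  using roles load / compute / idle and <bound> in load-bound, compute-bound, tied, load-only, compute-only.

step 4: A=load:t4 B=compute:t3 [compute-bound]

  0. 7=7c; end=7; A:t0 B:-
  1. max(2,7)=7c; end=14; A:t0 B:t1
  2. max(3,9)=9c; end=23; A:t2 B:t1
  3. max(7,8)=8c; end=31; A:t2 B:t3
  4. max(4,8)=8c; end=39; A:t4 B:t3
  5. max(8,7)=8c; end=47; A:t4 B:t5
  6. max(8,3)=8c; end=55; A:t6 B:t5
  7. max(5,9)=9c; end=64; A:t6 B:t7
  8. max(8,4)=8c; end=72; A:t8 B:t7
  9. 3=3c; end=75; A:t8 B:t7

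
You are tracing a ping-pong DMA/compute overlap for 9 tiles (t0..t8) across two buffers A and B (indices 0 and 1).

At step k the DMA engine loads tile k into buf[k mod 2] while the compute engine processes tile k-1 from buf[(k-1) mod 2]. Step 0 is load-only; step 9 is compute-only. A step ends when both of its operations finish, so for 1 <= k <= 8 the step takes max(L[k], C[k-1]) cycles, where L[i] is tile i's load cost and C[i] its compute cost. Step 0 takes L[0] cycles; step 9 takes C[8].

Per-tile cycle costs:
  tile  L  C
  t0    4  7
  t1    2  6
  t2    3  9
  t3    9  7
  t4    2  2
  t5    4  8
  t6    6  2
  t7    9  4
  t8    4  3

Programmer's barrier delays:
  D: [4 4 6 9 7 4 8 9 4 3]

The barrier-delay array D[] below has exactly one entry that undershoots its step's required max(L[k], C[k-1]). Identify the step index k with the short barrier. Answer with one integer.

[0] required=L[0]=4=4 vs D=4 ok
[1] required=max(L[1]=2,C[0]=7)=7 vs D=4 SHORT
[2] required=max(L[2]=3,C[1]=6)=6 vs D=6 ok
[3] required=max(L[3]=9,C[2]=9)=9 vs D=9 ok
[4] required=max(L[4]=2,C[3]=7)=7 vs D=7 ok
[5] required=max(L[5]=4,C[4]=2)=4 vs D=4 ok
[6] required=max(L[6]=6,C[5]=8)=8 vs D=8 ok
[7] required=max(L[7]=9,C[6]=2)=9 vs D=9 ok
[8] required=max(L[8]=4,C[7]=4)=4 vs D=4 ok
[9] required=C[8]=3=3 vs D=3 ok

hazard at step 1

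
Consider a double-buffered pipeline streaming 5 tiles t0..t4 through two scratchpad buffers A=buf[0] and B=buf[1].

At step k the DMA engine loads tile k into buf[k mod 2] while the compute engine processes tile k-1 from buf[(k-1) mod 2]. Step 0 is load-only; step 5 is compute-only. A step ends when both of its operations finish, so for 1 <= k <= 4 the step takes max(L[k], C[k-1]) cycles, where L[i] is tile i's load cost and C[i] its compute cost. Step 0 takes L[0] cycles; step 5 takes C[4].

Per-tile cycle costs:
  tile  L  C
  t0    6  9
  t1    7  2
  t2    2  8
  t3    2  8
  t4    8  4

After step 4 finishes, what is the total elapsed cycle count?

end_cycle[4] = 33

[0] DMA t0→A (6c) ∥ CU idle ⇒ 6c, clock 6
[1] DMA t1→B (7c) ∥ CU A:t0 (9c) ⇒ 9c, clock 15
[2] DMA t2→A (2c) ∥ CU B:t1 (2c) ⇒ 2c, clock 17
[3] DMA t3→B (2c) ∥ CU A:t2 (8c) ⇒ 8c, clock 25
[4] DMA t4→A (8c) ∥ CU B:t3 (8c) ⇒ 8c, clock 33
[5] DMA idle ∥ CU A:t4 (4c) ⇒ 4c, clock 37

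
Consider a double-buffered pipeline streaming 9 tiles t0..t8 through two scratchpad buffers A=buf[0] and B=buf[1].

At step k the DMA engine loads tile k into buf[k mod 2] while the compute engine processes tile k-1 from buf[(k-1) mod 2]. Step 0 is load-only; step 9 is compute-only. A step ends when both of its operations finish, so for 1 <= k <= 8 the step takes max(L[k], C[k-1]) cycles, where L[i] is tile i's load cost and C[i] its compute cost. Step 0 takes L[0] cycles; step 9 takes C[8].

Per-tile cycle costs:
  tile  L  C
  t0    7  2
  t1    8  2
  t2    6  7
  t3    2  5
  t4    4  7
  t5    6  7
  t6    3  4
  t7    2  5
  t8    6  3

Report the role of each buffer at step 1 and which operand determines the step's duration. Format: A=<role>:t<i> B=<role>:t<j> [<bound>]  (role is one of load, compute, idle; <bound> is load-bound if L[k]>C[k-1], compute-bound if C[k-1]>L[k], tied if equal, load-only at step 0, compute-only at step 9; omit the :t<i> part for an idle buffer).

step 1: A=compute:t0 B=load:t1 [load-bound]

k=0 load=t0/7c comp=- wait=7 total=7
k=1 load=t1/8c comp=t0/2c wait=8 total=15
k=2 load=t2/6c comp=t1/2c wait=6 total=21
k=3 load=t3/2c comp=t2/7c wait=7 total=28
k=4 load=t4/4c comp=t3/5c wait=5 total=33
k=5 load=t5/6c comp=t4/7c wait=7 total=40
k=6 load=t6/3c comp=t5/7c wait=7 total=47
k=7 load=t7/2c comp=t6/4c wait=4 total=51
k=8 load=t8/6c comp=t7/5c wait=6 total=57
k=9 load=- comp=t8/3c wait=3 total=60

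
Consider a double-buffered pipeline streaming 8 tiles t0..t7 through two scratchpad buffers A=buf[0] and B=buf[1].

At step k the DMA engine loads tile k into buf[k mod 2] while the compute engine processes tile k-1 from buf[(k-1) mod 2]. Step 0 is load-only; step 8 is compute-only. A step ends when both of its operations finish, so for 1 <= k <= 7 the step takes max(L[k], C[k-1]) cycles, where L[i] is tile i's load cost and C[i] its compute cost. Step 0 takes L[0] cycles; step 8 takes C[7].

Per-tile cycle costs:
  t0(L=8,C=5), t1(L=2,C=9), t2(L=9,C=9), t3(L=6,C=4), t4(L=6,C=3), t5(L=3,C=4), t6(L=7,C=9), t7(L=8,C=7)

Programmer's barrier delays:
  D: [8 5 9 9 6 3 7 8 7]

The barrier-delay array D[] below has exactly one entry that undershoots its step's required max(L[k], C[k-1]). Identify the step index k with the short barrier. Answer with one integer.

hazard at step 7

k=0 barrier L[0]=8→8c, D[0]=8 ok
k=1 barrier max(L[1]=2,C[0]=5)→5c, D[1]=5 ok
k=2 barrier max(L[2]=9,C[1]=9)→9c, D[2]=9 ok
k=3 barrier max(L[3]=6,C[2]=9)→9c, D[3]=9 ok
k=4 barrier max(L[4]=6,C[3]=4)→6c, D[4]=6 ok
k=5 barrier max(L[5]=3,C[4]=3)→3c, D[5]=3 ok
k=6 barrier max(L[6]=7,C[5]=4)→7c, D[6]=7 ok
k=7 barrier max(L[7]=8,C[6]=9)→9c, D[7]=8 SHORT
k=8 barrier C[7]=7→7c, D[8]=7 ok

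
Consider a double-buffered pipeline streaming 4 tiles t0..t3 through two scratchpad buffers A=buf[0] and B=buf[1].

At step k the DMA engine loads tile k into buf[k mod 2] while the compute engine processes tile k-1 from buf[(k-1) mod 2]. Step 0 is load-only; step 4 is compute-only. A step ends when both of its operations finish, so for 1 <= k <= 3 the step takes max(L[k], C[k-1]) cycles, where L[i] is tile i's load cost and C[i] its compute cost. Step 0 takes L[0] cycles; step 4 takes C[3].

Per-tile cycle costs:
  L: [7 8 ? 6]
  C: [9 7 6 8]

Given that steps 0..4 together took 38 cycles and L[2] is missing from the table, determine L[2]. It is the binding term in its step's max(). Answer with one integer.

step 0 | dur = L[0]=7 = 7
step 1 | dur = max(L[1]=8, C[0]=9) = 9
step 2 | dur = max(L[2]=?, C[1]=7) = L[2]  (unknown; binding)
step 3 | dur = max(L[3]=6, C[2]=6) = 6
step 4 | dur = C[3]=8 = 8
sum of known step durations = 30
dur[2] = total - known = 38 - 30 = 8
L[2] is the binding max in step 2, so L[2] = dur[2] = 8

L[2] = 8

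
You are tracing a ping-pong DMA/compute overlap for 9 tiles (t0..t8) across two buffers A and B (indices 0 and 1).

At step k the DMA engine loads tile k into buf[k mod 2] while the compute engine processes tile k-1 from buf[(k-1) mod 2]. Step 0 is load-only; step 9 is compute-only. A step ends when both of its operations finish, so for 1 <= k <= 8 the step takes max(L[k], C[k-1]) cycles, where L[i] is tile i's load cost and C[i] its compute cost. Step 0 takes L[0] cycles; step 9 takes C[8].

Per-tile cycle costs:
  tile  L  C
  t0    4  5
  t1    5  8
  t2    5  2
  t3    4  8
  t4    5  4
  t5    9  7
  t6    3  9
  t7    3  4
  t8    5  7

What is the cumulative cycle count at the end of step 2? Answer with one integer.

step 0: L[0]=4 → dur=4, Σ=4 | A=load:t0 B=idle [load-only]
step 1: L[1]=5 C[0]=5 → dur=5, Σ=9 | A=compute:t0 B=load:t1 [tied]
step 2: L[2]=5 C[1]=8 → dur=8, Σ=17 | A=load:t2 B=compute:t1 [compute-bound]
step 3: L[3]=4 C[2]=2 → dur=4, Σ=21 | A=compute:t2 B=load:t3 [load-bound]
step 4: L[4]=5 C[3]=8 → dur=8, Σ=29 | A=load:t4 B=compute:t3 [compute-bound]
step 5: L[5]=9 C[4]=4 → dur=9, Σ=38 | A=compute:t4 B=load:t5 [load-bound]
step 6: L[6]=3 C[5]=7 → dur=7, Σ=45 | A=load:t6 B=compute:t5 [compute-bound]
step 7: L[7]=3 C[6]=9 → dur=9, Σ=54 | A=compute:t6 B=load:t7 [compute-bound]
step 8: L[8]=5 C[7]=4 → dur=5, Σ=59 | A=load:t8 B=compute:t7 [load-bound]
step 9: C[8]=7 → dur=7, Σ=66 | A=compute:t8 B=idle [compute-only]

end_cycle[2] = 17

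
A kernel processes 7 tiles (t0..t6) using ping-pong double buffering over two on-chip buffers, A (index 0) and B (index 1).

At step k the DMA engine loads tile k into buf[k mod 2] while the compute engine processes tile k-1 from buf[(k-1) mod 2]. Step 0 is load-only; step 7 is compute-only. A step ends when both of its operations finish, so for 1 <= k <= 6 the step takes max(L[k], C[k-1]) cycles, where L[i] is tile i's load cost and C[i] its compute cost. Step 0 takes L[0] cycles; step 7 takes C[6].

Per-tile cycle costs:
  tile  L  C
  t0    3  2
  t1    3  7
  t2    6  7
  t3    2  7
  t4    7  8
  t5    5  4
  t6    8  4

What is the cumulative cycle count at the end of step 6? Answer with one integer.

end_cycle[6] = 43

step 0: L[0]=3 → dur=3, Σ=3 | A=load:t0 B=idle [load-only]
step 1: L[1]=3 C[0]=2 → dur=3, Σ=6 | A=compute:t0 B=load:t1 [load-bound]
step 2: L[2]=6 C[1]=7 → dur=7, Σ=13 | A=load:t2 B=compute:t1 [compute-bound]
step 3: L[3]=2 C[2]=7 → dur=7, Σ=20 | A=compute:t2 B=load:t3 [compute-bound]
step 4: L[4]=7 C[3]=7 → dur=7, Σ=27 | A=load:t4 B=compute:t3 [tied]
step 5: L[5]=5 C[4]=8 → dur=8, Σ=35 | A=compute:t4 B=load:t5 [compute-bound]
step 6: L[6]=8 C[5]=4 → dur=8, Σ=43 | A=load:t6 B=compute:t5 [load-bound]
step 7: C[6]=4 → dur=4, Σ=47 | A=compute:t6 B=idle [compute-only]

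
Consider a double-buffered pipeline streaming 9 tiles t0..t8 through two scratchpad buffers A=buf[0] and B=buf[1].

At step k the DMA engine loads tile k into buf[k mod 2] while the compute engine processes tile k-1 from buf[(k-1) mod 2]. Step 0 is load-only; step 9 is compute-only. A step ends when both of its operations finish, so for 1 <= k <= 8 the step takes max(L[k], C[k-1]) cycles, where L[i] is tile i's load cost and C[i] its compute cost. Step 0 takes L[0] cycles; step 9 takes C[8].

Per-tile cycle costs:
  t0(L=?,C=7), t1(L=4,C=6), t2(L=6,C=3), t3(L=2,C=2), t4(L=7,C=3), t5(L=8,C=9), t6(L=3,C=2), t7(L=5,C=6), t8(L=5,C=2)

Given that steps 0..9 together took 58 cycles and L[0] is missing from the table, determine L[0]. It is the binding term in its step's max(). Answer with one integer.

step 0 = dur = L[0]=? = L[0]  (unknown; binding)
step 1 = dur = max(L[1]=4, C[0]=7) = 7
step 2 = dur = max(L[2]=6, C[1]=6) = 6
step 3 = dur = max(L[3]=2, C[2]=3) = 3
step 4 = dur = max(L[4]=7, C[3]=2) = 7
step 5 = dur = max(L[5]=8, C[4]=3) = 8
step 6 = dur = max(L[6]=3, C[5]=9) = 9
step 7 = dur = max(L[7]=5, C[6]=2) = 5
step 8 = dur = max(L[8]=5, C[7]=6) = 6
step 9 = dur = C[8]=2 = 2
sum of known step durations = 53
dur[0] = total - known = 58 - 53 = 5
L[0] is the binding max in step 0, so L[0] = dur[0] = 5

L[0] = 5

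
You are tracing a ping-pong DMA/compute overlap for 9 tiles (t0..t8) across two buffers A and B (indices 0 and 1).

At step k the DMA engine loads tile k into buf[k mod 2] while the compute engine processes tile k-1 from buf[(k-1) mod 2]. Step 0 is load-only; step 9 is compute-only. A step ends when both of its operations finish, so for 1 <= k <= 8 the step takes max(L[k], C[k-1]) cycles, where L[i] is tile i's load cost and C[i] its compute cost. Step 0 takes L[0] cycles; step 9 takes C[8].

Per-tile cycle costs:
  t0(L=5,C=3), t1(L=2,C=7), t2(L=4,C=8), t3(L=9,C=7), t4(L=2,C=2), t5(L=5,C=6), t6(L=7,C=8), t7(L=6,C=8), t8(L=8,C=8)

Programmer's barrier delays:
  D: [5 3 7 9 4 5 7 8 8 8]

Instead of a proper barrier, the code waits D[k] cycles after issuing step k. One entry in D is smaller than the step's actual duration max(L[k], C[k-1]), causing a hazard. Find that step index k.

[0] required=L[0]=5=5 vs D=5 ok
[1] required=max(L[1]=2,C[0]=3)=3 vs D=3 ok
[2] required=max(L[2]=4,C[1]=7)=7 vs D=7 ok
[3] required=max(L[3]=9,C[2]=8)=9 vs D=9 ok
[4] required=max(L[4]=2,C[3]=7)=7 vs D=4 SHORT
[5] required=max(L[5]=5,C[4]=2)=5 vs D=5 ok
[6] required=max(L[6]=7,C[5]=6)=7 vs D=7 ok
[7] required=max(L[7]=6,C[6]=8)=8 vs D=8 ok
[8] required=max(L[8]=8,C[7]=8)=8 vs D=8 ok
[9] required=C[8]=8=8 vs D=8 ok

hazard at step 4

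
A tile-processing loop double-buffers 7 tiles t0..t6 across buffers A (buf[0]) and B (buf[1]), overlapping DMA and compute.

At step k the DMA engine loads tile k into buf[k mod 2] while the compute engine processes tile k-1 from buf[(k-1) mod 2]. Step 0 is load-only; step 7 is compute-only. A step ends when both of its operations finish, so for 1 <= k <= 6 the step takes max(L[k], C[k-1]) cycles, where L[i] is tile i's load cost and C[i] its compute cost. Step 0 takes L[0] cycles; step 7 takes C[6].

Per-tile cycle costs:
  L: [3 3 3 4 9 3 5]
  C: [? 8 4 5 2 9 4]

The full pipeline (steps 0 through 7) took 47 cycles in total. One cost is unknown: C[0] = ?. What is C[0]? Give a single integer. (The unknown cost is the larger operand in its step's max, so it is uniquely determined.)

step 0: dur = L[0]=3 = 3
step 1: dur = max(L[1]=3, C[0]=?) = C[0]  (unknown; binding)
step 2: dur = max(L[2]=3, C[1]=8) = 8
step 3: dur = max(L[3]=4, C[2]=4) = 4
step 4: dur = max(L[4]=9, C[3]=5) = 9
step 5: dur = max(L[5]=3, C[4]=2) = 3
step 6: dur = max(L[6]=5, C[5]=9) = 9
step 7: dur = C[6]=4 = 4
sum of known step durations = 40
dur[1] = total - known = 47 - 40 = 7
C[0] is the binding max in step 1, so C[0] = dur[1] = 7

C[0] = 7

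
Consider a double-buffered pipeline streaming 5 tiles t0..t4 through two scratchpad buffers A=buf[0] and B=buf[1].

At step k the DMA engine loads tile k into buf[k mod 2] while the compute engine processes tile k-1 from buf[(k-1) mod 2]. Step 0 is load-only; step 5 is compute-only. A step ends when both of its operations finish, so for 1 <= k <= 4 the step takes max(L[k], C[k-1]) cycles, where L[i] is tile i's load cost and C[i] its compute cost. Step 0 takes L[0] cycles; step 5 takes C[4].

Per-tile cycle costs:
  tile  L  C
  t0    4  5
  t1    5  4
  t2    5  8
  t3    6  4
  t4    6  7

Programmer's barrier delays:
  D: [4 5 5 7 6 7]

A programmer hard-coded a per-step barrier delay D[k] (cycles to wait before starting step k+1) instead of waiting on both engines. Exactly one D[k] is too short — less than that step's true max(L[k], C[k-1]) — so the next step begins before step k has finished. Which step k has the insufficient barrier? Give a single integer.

[0] required=L[0]=4=4 vs D=4 ok
[1] required=max(L[1]=5,C[0]=5)=5 vs D=5 ok
[2] required=max(L[2]=5,C[1]=4)=5 vs D=5 ok
[3] required=max(L[3]=6,C[2]=8)=8 vs D=7 SHORT
[4] required=max(L[4]=6,C[3]=4)=6 vs D=6 ok
[5] required=C[4]=7=7 vs D=7 ok

hazard at step 3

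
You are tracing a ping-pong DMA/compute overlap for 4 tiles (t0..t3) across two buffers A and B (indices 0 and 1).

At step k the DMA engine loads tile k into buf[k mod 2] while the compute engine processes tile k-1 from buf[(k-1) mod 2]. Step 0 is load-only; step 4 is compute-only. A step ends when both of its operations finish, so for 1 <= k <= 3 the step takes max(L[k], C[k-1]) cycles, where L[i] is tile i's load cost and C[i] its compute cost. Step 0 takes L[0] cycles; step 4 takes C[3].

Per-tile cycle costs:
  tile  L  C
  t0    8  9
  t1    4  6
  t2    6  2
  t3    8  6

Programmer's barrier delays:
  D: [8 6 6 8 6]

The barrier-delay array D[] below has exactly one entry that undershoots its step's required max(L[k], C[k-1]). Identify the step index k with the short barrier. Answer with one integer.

hazard at step 1

[0] required=L[0]=8=8 vs D=8 ok
[1] required=max(L[1]=4,C[0]=9)=9 vs D=6 SHORT
[2] required=max(L[2]=6,C[1]=6)=6 vs D=6 ok
[3] required=max(L[3]=8,C[2]=2)=8 vs D=8 ok
[4] required=C[3]=6=6 vs D=6 ok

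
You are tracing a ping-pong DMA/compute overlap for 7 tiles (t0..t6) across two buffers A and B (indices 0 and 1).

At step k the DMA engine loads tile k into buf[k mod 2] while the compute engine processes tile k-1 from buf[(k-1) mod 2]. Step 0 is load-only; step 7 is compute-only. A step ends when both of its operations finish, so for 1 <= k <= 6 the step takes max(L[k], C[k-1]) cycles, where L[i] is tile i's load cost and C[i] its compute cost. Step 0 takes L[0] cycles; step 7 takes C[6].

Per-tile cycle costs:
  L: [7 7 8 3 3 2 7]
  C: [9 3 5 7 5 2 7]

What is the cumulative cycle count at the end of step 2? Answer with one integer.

[0] DMA t0→A (7c) ∥ CU idle ⇒ 7c, clock 7
[1] DMA t1→B (7c) ∥ CU A:t0 (9c) ⇒ 9c, clock 16
[2] DMA t2→A (8c) ∥ CU B:t1 (3c) ⇒ 8c, clock 24
[3] DMA t3→B (3c) ∥ CU A:t2 (5c) ⇒ 5c, clock 29
[4] DMA t4→A (3c) ∥ CU B:t3 (7c) ⇒ 7c, clock 36
[5] DMA t5→B (2c) ∥ CU A:t4 (5c) ⇒ 5c, clock 41
[6] DMA t6→A (7c) ∥ CU B:t5 (2c) ⇒ 7c, clock 48
[7] DMA idle ∥ CU A:t6 (7c) ⇒ 7c, clock 55

end_cycle[2] = 24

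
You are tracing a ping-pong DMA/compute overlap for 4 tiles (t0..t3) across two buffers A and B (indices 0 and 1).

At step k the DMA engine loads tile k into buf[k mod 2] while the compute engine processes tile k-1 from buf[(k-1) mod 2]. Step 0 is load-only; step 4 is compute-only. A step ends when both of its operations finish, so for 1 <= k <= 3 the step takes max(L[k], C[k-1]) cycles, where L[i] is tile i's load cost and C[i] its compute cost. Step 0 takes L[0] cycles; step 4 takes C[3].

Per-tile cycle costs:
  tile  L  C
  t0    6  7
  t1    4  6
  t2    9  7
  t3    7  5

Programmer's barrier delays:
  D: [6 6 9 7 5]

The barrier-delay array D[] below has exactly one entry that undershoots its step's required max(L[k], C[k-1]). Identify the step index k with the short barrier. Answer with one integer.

step 0: need L[0]=6 = 6; D[0]=6 ok
step 1: need max(L[1]=4,C[0]=7) = 7; D[1]=6 SHORT
step 2: need max(L[2]=9,C[1]=6) = 9; D[2]=9 ok
step 3: need max(L[3]=7,C[2]=7) = 7; D[3]=7 ok
step 4: need C[3]=5 = 5; D[4]=5 ok

hazard at step 1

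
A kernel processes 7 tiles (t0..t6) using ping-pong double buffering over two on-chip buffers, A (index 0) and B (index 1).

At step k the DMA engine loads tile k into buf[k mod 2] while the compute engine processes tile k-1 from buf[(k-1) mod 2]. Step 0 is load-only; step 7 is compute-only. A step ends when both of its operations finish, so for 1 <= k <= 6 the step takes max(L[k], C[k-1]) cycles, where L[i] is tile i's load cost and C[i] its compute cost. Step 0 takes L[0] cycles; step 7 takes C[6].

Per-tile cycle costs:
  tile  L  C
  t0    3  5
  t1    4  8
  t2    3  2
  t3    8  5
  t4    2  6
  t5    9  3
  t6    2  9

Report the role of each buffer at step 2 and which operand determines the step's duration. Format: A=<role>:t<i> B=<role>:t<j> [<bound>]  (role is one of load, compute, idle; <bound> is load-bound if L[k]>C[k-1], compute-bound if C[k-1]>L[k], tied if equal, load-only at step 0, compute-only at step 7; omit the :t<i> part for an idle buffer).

step 2: A=load:t2 B=compute:t1 [compute-bound]

k=0 load=t0/3c comp=- wait=3 total=3
k=1 load=t1/4c comp=t0/5c wait=5 total=8
k=2 load=t2/3c comp=t1/8c wait=8 total=16
k=3 load=t3/8c comp=t2/2c wait=8 total=24
k=4 load=t4/2c comp=t3/5c wait=5 total=29
k=5 load=t5/9c comp=t4/6c wait=9 total=38
k=6 load=t6/2c comp=t5/3c wait=3 total=41
k=7 load=- comp=t6/9c wait=9 total=50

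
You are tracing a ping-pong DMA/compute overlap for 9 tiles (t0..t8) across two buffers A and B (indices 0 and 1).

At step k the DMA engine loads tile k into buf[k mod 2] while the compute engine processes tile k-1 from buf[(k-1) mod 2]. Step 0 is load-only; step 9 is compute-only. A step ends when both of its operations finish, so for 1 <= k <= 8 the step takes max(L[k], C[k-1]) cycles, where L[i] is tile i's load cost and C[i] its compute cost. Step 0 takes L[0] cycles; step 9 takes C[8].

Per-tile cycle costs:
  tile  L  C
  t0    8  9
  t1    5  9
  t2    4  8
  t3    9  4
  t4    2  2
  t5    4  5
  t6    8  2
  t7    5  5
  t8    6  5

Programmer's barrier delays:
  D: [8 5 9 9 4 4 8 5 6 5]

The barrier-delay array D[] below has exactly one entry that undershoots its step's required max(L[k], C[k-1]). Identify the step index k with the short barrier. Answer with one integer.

hazard at step 1

step 0: need L[0]=8 = 8; D[0]=8 ok
step 1: need max(L[1]=5,C[0]=9) = 9; D[1]=5 SHORT
step 2: need max(L[2]=4,C[1]=9) = 9; D[2]=9 ok
step 3: need max(L[3]=9,C[2]=8) = 9; D[3]=9 ok
step 4: need max(L[4]=2,C[3]=4) = 4; D[4]=4 ok
step 5: need max(L[5]=4,C[4]=2) = 4; D[5]=4 ok
step 6: need max(L[6]=8,C[5]=5) = 8; D[6]=8 ok
step 7: need max(L[7]=5,C[6]=2) = 5; D[7]=5 ok
step 8: need max(L[8]=6,C[7]=5) = 6; D[8]=6 ok
step 9: need C[8]=5 = 5; D[9]=5 ok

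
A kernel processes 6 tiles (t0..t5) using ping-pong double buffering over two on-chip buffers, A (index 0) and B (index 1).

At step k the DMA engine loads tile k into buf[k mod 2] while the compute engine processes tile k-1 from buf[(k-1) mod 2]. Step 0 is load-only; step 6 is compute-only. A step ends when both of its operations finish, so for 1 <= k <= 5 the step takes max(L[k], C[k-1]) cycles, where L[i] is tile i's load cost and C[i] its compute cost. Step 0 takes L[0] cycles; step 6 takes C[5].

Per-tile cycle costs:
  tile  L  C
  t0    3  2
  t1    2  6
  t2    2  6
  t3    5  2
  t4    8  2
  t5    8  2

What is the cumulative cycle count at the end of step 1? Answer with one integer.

k=0 load=t0/3c comp=- wait=3 total=3
k=1 load=t1/2c comp=t0/2c wait=2 total=5
k=2 load=t2/2c comp=t1/6c wait=6 total=11
k=3 load=t3/5c comp=t2/6c wait=6 total=17
k=4 load=t4/8c comp=t3/2c wait=8 total=25
k=5 load=t5/8c comp=t4/2c wait=8 total=33
k=6 load=- comp=t5/2c wait=2 total=35

end_cycle[1] = 5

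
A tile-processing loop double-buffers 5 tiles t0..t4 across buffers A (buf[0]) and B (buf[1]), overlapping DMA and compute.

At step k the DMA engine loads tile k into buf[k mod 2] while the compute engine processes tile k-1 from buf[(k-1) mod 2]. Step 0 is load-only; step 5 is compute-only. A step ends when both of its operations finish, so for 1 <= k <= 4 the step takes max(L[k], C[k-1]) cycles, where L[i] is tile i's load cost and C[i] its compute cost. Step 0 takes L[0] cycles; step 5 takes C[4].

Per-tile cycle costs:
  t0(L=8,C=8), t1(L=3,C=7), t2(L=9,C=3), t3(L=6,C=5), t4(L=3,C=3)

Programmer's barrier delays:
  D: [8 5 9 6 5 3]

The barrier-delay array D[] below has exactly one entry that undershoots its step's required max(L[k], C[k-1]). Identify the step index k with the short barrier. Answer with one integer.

hazard at step 1

[0] required=L[0]=8=8 vs D=8 ok
[1] required=max(L[1]=3,C[0]=8)=8 vs D=5 SHORT
[2] required=max(L[2]=9,C[1]=7)=9 vs D=9 ok
[3] required=max(L[3]=6,C[2]=3)=6 vs D=6 ok
[4] required=max(L[4]=3,C[3]=5)=5 vs D=5 ok
[5] required=C[4]=3=3 vs D=3 ok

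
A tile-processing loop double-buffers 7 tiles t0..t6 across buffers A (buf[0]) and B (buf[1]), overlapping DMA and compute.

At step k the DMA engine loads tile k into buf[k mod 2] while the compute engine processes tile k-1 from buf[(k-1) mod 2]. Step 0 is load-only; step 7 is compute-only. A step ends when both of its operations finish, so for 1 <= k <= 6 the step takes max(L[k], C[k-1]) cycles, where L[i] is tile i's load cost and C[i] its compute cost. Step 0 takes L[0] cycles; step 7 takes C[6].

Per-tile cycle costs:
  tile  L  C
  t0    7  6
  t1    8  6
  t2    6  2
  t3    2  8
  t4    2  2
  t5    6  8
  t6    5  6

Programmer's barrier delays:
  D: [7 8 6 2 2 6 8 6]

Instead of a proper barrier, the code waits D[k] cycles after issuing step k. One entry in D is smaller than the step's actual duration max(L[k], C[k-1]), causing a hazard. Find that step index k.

hazard at step 4

step 0: need L[0]=7 = 7; D[0]=7 ok
step 1: need max(L[1]=8,C[0]=6) = 8; D[1]=8 ok
step 2: need max(L[2]=6,C[1]=6) = 6; D[2]=6 ok
step 3: need max(L[3]=2,C[2]=2) = 2; D[3]=2 ok
step 4: need max(L[4]=2,C[3]=8) = 8; D[4]=2 SHORT
step 5: need max(L[5]=6,C[4]=2) = 6; D[5]=6 ok
step 6: need max(L[6]=5,C[5]=8) = 8; D[6]=8 ok
step 7: need C[6]=6 = 6; D[7]=6 ok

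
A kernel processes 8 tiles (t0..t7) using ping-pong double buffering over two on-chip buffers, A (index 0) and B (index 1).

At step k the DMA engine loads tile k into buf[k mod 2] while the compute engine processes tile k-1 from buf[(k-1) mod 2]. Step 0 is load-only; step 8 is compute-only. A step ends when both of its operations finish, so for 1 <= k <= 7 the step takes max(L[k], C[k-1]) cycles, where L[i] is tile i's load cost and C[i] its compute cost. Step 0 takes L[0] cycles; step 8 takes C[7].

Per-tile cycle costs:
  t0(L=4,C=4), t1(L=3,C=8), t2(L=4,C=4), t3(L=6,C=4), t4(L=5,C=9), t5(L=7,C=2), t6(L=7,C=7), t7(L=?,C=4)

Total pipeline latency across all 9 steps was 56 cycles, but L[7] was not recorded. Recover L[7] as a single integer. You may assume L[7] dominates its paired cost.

step 0: dur = L[0]=4 = 4
step 1: dur = max(L[1]=3, C[0]=4) = 4
step 2: dur = max(L[2]=4, C[1]=8) = 8
step 3: dur = max(L[3]=6, C[2]=4) = 6
step 4: dur = max(L[4]=5, C[3]=4) = 5
step 5: dur = max(L[5]=7, C[4]=9) = 9
step 6: dur = max(L[6]=7, C[5]=2) = 7
step 7: dur = max(L[7]=?, C[6]=7) = L[7]  (unknown; binding)
step 8: dur = C[7]=4 = 4
sum of known step durations = 47
dur[7] = total - known = 56 - 47 = 9
L[7] is the binding max in step 7, so L[7] = dur[7] = 9

L[7] = 9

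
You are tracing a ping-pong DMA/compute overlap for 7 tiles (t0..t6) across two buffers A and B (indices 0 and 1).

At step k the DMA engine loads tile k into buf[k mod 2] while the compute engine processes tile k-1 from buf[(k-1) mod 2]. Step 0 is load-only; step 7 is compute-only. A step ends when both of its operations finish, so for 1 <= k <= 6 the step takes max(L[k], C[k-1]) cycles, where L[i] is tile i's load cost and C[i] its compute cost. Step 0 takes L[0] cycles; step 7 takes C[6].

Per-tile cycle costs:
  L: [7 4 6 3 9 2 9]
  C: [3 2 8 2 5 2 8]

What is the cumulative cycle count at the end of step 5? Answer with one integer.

end_cycle[5] = 39

step 0: L[0]=7 → dur=7, Σ=7 | A=load:t0 B=idle [load-only]
step 1: L[1]=4 C[0]=3 → dur=4, Σ=11 | A=compute:t0 B=load:t1 [load-bound]
step 2: L[2]=6 C[1]=2 → dur=6, Σ=17 | A=load:t2 B=compute:t1 [load-bound]
step 3: L[3]=3 C[2]=8 → dur=8, Σ=25 | A=compute:t2 B=load:t3 [compute-bound]
step 4: L[4]=9 C[3]=2 → dur=9, Σ=34 | A=load:t4 B=compute:t3 [load-bound]
step 5: L[5]=2 C[4]=5 → dur=5, Σ=39 | A=compute:t4 B=load:t5 [compute-bound]
step 6: L[6]=9 C[5]=2 → dur=9, Σ=48 | A=load:t6 B=compute:t5 [load-bound]
step 7: C[6]=8 → dur=8, Σ=56 | A=compute:t6 B=idle [compute-only]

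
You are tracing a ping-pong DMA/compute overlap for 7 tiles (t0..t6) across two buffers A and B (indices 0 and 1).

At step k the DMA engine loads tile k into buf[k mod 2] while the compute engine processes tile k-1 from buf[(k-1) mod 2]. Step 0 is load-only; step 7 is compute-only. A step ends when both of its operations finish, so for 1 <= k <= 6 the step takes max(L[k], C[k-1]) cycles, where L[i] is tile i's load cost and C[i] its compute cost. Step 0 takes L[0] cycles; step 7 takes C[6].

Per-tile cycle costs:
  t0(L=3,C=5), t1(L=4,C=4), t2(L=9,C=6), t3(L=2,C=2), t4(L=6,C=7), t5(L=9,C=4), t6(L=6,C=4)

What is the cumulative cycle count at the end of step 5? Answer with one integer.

end_cycle[5] = 38

k=0 load=t0/3c comp=- wait=3 total=3
k=1 load=t1/4c comp=t0/5c wait=5 total=8
k=2 load=t2/9c comp=t1/4c wait=9 total=17
k=3 load=t3/2c comp=t2/6c wait=6 total=23
k=4 load=t4/6c comp=t3/2c wait=6 total=29
k=5 load=t5/9c comp=t4/7c wait=9 total=38
k=6 load=t6/6c comp=t5/4c wait=6 total=44
k=7 load=- comp=t6/4c wait=4 total=48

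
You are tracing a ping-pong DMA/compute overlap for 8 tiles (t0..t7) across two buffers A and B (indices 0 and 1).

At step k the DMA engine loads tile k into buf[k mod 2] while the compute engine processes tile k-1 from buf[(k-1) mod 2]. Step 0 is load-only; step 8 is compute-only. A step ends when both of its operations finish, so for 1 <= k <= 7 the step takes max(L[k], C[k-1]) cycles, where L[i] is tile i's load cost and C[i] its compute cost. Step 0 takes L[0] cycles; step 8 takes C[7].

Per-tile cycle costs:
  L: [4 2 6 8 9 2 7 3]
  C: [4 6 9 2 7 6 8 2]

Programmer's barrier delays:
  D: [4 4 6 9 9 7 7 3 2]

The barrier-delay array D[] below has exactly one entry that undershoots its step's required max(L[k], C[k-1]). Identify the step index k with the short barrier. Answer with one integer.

hazard at step 7

k=0 barrier L[0]=4→4c, D[0]=4 ok
k=1 barrier max(L[1]=2,C[0]=4)→4c, D[1]=4 ok
k=2 barrier max(L[2]=6,C[1]=6)→6c, D[2]=6 ok
k=3 barrier max(L[3]=8,C[2]=9)→9c, D[3]=9 ok
k=4 barrier max(L[4]=9,C[3]=2)→9c, D[4]=9 ok
k=5 barrier max(L[5]=2,C[4]=7)→7c, D[5]=7 ok
k=6 barrier max(L[6]=7,C[5]=6)→7c, D[6]=7 ok
k=7 barrier max(L[7]=3,C[6]=8)→8c, D[7]=3 SHORT
k=8 barrier C[7]=2→2c, D[8]=2 ok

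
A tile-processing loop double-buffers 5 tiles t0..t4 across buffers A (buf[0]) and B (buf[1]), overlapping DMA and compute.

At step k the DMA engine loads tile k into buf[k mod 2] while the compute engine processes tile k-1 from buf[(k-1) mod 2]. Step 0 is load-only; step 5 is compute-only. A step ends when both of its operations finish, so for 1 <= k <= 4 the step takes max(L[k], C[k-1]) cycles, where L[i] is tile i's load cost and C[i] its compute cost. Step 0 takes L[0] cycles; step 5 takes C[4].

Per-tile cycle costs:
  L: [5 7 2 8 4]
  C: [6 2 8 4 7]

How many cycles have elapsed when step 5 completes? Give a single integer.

  0. 5=5c; end=5; A:t0 B:-
  1. max(7,6)=7c; end=12; A:t0 B:t1
  2. max(2,2)=2c; end=14; A:t2 B:t1
  3. max(8,8)=8c; end=22; A:t2 B:t3
  4. max(4,4)=4c; end=26; A:t4 B:t3
  5. 7=7c; end=33; A:t4 B:t3

end_cycle[5] = 33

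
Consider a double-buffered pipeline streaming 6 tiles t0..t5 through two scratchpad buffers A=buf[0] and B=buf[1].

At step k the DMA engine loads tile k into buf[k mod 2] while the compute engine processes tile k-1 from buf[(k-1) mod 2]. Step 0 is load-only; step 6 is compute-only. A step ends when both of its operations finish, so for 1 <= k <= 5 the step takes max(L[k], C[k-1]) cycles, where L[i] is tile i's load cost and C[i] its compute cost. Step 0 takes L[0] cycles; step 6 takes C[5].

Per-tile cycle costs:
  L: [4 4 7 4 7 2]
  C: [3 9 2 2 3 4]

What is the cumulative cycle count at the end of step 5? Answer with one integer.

end_cycle[5] = 31

[0] DMA t0→A (4c) ∥ CU idle ⇒ 4c, clock 4
[1] DMA t1→B (4c) ∥ CU A:t0 (3c) ⇒ 4c, clock 8
[2] DMA t2→A (7c) ∥ CU B:t1 (9c) ⇒ 9c, clock 17
[3] DMA t3→B (4c) ∥ CU A:t2 (2c) ⇒ 4c, clock 21
[4] DMA t4→A (7c) ∥ CU B:t3 (2c) ⇒ 7c, clock 28
[5] DMA t5→B (2c) ∥ CU A:t4 (3c) ⇒ 3c, clock 31
[6] DMA idle ∥ CU B:t5 (4c) ⇒ 4c, clock 35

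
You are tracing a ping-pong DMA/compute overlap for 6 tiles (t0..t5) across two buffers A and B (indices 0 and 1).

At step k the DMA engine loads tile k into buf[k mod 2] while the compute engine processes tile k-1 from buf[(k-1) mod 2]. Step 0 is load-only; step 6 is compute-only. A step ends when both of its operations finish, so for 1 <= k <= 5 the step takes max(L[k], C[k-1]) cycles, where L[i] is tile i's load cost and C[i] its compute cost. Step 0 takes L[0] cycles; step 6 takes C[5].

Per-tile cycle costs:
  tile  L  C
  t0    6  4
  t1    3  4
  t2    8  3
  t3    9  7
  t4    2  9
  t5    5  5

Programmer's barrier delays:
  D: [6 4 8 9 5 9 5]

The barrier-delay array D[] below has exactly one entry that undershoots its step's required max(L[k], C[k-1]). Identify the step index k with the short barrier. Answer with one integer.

[0] required=L[0]=6=6 vs D=6 ok
[1] required=max(L[1]=3,C[0]=4)=4 vs D=4 ok
[2] required=max(L[2]=8,C[1]=4)=8 vs D=8 ok
[3] required=max(L[3]=9,C[2]=3)=9 vs D=9 ok
[4] required=max(L[4]=2,C[3]=7)=7 vs D=5 SHORT
[5] required=max(L[5]=5,C[4]=9)=9 vs D=9 ok
[6] required=C[5]=5=5 vs D=5 ok

hazard at step 4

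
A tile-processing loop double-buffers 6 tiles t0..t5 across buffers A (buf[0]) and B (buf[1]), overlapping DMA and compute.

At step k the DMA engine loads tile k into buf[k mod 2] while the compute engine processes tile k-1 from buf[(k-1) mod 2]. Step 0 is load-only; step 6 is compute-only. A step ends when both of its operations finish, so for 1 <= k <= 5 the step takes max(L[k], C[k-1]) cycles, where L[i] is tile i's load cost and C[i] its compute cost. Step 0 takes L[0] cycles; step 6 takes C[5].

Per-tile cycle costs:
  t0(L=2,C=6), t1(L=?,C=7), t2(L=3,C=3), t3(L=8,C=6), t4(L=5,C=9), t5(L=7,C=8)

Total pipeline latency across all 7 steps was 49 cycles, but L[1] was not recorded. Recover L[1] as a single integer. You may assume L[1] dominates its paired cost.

step 0: dur = L[0]=2 = 2
step 1: dur = max(L[1]=?, C[0]=6) = L[1]  (unknown; binding)
step 2: dur = max(L[2]=3, C[1]=7) = 7
step 3: dur = max(L[3]=8, C[2]=3) = 8
step 4: dur = max(L[4]=5, C[3]=6) = 6
step 5: dur = max(L[5]=7, C[4]=9) = 9
step 6: dur = C[5]=8 = 8
sum of known step durations = 40
dur[1] = total - known = 49 - 40 = 9
L[1] is the binding max in step 1, so L[1] = dur[1] = 9

L[1] = 9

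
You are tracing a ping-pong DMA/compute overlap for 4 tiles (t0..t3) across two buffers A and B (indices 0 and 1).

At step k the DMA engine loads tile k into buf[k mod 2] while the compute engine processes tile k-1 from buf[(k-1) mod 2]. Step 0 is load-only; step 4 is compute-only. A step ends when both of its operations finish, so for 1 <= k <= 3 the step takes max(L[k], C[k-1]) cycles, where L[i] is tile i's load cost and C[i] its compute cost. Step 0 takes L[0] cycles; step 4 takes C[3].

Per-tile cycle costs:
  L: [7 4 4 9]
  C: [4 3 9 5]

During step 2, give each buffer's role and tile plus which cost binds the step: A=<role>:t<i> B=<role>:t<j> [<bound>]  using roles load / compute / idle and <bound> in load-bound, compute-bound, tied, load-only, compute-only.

step 2: A=load:t2 B=compute:t1 [load-bound]

[0] DMA t0→A (7c) ∥ CU idle ⇒ 7c, clock 7
[1] DMA t1→B (4c) ∥ CU A:t0 (4c) ⇒ 4c, clock 11
[2] DMA t2→A (4c) ∥ CU B:t1 (3c) ⇒ 4c, clock 15
[3] DMA t3→B (9c) ∥ CU A:t2 (9c) ⇒ 9c, clock 24
[4] DMA idle ∥ CU B:t3 (5c) ⇒ 5c, clock 29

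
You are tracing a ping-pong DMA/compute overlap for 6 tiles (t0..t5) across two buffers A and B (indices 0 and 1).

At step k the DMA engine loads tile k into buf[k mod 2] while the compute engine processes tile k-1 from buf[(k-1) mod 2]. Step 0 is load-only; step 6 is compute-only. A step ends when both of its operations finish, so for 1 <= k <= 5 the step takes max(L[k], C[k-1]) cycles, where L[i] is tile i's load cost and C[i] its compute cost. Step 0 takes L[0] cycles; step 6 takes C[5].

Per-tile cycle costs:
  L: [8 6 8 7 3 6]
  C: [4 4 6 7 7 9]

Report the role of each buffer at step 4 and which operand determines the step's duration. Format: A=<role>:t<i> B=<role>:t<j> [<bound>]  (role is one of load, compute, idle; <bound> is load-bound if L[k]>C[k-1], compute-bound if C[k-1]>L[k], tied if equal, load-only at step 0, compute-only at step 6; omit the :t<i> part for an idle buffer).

step 4: A=load:t4 B=compute:t3 [compute-bound]

k=0 load=t0/8c comp=- wait=8 total=8
k=1 load=t1/6c comp=t0/4c wait=6 total=14
k=2 load=t2/8c comp=t1/4c wait=8 total=22
k=3 load=t3/7c comp=t2/6c wait=7 total=29
k=4 load=t4/3c comp=t3/7c wait=7 total=36
k=5 load=t5/6c comp=t4/7c wait=7 total=43
k=6 load=- comp=t5/9c wait=9 total=52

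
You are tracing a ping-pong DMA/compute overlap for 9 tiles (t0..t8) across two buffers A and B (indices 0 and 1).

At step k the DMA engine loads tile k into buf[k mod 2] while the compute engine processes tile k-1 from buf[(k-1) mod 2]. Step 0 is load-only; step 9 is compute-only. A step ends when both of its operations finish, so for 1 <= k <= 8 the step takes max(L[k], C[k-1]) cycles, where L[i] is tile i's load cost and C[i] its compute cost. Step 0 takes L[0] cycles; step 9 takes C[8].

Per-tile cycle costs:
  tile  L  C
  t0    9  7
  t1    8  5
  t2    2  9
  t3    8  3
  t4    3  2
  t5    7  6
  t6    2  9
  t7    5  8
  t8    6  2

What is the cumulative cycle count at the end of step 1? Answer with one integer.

  0. 9=9c; end=9; A:t0 B:-
  1. max(8,7)=8c; end=17; A:t0 B:t1
  2. max(2,5)=5c; end=22; A:t2 B:t1
  3. max(8,9)=9c; end=31; A:t2 B:t3
  4. max(3,3)=3c; end=34; A:t4 B:t3
  5. max(7,2)=7c; end=41; A:t4 B:t5
  6. max(2,6)=6c; end=47; A:t6 B:t5
  7. max(5,9)=9c; end=56; A:t6 B:t7
  8. max(6,8)=8c; end=64; A:t8 B:t7
  9. 2=2c; end=66; A:t8 B:t7

end_cycle[1] = 17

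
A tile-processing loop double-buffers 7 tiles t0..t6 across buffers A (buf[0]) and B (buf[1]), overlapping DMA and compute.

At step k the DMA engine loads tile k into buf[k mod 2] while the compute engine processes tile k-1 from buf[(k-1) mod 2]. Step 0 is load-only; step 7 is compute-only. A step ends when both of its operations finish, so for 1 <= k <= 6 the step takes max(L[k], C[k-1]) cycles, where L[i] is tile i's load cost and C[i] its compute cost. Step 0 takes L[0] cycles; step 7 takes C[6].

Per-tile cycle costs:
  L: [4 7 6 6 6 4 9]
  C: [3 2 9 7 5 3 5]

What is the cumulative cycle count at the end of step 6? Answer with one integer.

  0. 4=4c; end=4; A:t0 B:-
  1. max(7,3)=7c; end=11; A:t0 B:t1
  2. max(6,2)=6c; end=17; A:t2 B:t1
  3. max(6,9)=9c; end=26; A:t2 B:t3
  4. max(6,7)=7c; end=33; A:t4 B:t3
  5. max(4,5)=5c; end=38; A:t4 B:t5
  6. max(9,3)=9c; end=47; A:t6 B:t5
  7. 5=5c; end=52; A:t6 B:t5

end_cycle[6] = 47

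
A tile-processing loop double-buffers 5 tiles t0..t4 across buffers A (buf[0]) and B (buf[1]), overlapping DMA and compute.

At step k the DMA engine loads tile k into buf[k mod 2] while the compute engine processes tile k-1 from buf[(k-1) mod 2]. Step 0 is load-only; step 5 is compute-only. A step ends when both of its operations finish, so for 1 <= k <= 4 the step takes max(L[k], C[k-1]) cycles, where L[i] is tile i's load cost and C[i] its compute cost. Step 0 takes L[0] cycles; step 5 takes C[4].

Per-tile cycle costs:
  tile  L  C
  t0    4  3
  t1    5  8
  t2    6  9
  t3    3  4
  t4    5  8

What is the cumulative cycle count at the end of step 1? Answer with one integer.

end_cycle[1] = 9

  0. 4=4c; end=4; A:t0 B:-
  1. max(5,3)=5c; end=9; A:t0 B:t1
  2. max(6,8)=8c; end=17; A:t2 B:t1
  3. max(3,9)=9c; end=26; A:t2 B:t3
  4. max(5,4)=5c; end=31; A:t4 B:t3
  5. 8=8c; end=39; A:t4 B:t3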